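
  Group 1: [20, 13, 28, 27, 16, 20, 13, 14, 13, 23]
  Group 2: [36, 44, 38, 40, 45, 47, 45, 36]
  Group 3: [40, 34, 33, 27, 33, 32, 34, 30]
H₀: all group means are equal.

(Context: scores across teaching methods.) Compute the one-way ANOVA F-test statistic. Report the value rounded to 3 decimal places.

test statistic = 50.942

Group means [18.70, 41.38, 32.88], grand mean 30.038
SSB = Σnᵢ(x̄ᵢ−x̄)² = 2378.112; SSW = ΣΣ(x−x̄ᵢ)² = 536.850
MSB = 2378.112/2 = 1189.0558; MSW = 536.850/23 = 23.3413
F = MSB/MSW = 50.9421
df = (2, 23)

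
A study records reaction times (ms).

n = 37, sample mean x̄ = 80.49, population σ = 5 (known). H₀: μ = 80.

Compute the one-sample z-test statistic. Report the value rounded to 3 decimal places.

SE = σ/√n = 5/√37 = 0.8220
z = (x̄−μ₀)/SE = (80.49−80)/0.8220 = 0.5961

test statistic = 0.596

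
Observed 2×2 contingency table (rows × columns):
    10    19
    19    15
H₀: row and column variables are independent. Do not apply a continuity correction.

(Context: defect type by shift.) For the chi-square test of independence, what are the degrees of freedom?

df = (r−1)(c−1) = (2−1)·(2−1) = 1

degrees of freedom = 1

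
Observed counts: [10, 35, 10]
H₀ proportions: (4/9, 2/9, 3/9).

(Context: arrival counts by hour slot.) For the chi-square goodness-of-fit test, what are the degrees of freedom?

df = k − 1 = 3 − 1 = 2

degrees of freedom = 2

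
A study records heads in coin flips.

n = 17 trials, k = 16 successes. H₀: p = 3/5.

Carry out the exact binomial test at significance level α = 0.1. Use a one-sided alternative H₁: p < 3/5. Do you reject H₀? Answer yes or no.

reject H₀: no

Exact binomial: n=17, k=16, p₀=3/5=0.6000
P(X≤16) from Σ C(n,i)·p₀^i·(1−p₀)^(n−i)
p-value (one-sided, H₁ less) = 0.99983
At α=0.1: p ≥ α → fail to reject H₀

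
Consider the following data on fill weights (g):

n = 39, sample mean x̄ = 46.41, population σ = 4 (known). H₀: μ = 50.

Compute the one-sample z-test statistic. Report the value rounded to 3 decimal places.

SE = σ/√n = 4/√39 = 0.6405
z = (x̄−μ₀)/SE = (46.41−50)/0.6405 = -5.6049

test statistic = -5.605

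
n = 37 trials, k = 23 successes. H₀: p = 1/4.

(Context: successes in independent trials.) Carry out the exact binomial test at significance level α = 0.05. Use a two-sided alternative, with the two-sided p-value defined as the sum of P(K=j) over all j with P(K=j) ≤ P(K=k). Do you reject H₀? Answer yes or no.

Exact binomial: n=37, k=23, p₀=1/4=0.2500
P(X=j) = C(n,j)·p₀^j·(1−p₀)^(n−j); p = Σ P(X=j) over j with P(X=j) ≤ P(X=23)
p-value (two-sided) = 0.00000
At α=0.05: p < α → reject H₀

reject H₀: yes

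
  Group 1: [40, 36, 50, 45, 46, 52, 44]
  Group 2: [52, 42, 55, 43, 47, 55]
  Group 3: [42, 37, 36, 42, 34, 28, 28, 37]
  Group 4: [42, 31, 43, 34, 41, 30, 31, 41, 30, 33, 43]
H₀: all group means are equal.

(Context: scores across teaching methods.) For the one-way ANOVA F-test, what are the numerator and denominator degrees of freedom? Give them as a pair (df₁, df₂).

k = 4 groups, N = 32 total
df = (k−1, N−k) = (4−1, 32−4) = (3, 28)

degrees of freedom = [3, 28]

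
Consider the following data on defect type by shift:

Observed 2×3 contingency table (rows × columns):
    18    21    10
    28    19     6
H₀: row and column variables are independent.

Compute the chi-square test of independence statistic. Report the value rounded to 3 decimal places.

Row totals [49, 53], col totals [46, 40, 16], n=102
χ² = (18−22.10)²/22.10 + (21−19.22)²/19.22 + (10−7.69)²/7.69 + (28−23.90)²/23.90 + (19−20.78)²/20.78 + (6−8.31)²/8.31 = 3.1219
df = 2

test statistic = 3.122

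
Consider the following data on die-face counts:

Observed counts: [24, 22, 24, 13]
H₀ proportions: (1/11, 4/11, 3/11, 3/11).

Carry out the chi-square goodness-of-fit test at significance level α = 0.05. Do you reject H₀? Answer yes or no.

n = 83; E_i = n·p_i = [7.55, 30.18, 22.64, 22.64]
χ² = (24−7.55)²/7.55 + (22−30.18)²/30.18 + (24−22.64)²/22.64 + (13−22.64)²/22.64 = 42.2851
df = 3
p-value (upper-tail) = 0.00000
At α=0.05: p < α → reject H₀

reject H₀: yes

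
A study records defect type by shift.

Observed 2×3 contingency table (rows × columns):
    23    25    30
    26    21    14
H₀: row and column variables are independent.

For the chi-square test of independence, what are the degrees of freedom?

df = (r−1)(c−1) = (2−1)·(3−1) = 2

degrees of freedom = 2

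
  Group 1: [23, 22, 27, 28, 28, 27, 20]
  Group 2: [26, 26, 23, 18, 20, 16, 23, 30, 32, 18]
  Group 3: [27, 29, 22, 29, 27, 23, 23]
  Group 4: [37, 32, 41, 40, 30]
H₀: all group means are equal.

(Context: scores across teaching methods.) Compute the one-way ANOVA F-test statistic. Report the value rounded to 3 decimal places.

Group means [25.00, 23.20, 25.71, 36.00], grand mean 26.448
SSB = Σnᵢ(x̄ᵢ−x̄)² = 580.144; SSW = ΣΣ(x−x̄ᵢ)² = 467.029
MSB = 580.144/3 = 193.3813; MSW = 467.029/25 = 18.6811
F = MSB/MSW = 10.3517
df = (3, 25)

test statistic = 10.352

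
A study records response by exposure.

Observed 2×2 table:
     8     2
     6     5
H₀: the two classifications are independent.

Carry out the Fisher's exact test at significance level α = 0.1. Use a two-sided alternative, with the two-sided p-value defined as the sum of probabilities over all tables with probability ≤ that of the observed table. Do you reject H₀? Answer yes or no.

reject H₀: no

Margins: r₁=10, r₂=11, c₁=14, c₂=7, n=21
p_obs = C(10,8)·C(11,6)/C(21,14); sum pmf over tables with pmf ≤ p_obs
p-value (two-sided) = 0.36146
At α=0.1: p ≥ α → fail to reject H₀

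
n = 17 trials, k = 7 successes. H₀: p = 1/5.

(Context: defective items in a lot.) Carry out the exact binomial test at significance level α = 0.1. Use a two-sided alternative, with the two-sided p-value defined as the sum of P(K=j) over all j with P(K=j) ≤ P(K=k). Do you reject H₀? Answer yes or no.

Exact binomial: n=17, k=7, p₀=1/5=0.2000
P(X=j) = C(n,j)·p₀^j·(1−p₀)^(n−j); p = Σ P(X=j) over j with P(X=j) ≤ P(X=7)
p-value (two-sided) = 0.06018
At α=0.1: p < α → reject H₀

reject H₀: yes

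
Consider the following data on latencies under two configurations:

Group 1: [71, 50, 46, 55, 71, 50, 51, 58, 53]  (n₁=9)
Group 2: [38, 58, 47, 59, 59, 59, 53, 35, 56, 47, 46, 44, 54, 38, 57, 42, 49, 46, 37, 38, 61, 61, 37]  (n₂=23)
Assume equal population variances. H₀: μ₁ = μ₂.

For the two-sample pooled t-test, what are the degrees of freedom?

degrees of freedom = 30

df = n₁ + n₂ − 2 = 9 + 23 − 2 = 30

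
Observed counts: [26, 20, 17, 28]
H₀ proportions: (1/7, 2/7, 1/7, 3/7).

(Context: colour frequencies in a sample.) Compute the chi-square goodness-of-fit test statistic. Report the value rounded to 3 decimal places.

n = 91; E_i = n·p_i = [13.00, 26.00, 13.00, 39.00]
χ² = (26−13.00)²/13.00 + (20−26.00)²/26.00 + (17−13.00)²/13.00 + (28−39.00)²/39.00 = 18.7179
df = 3

test statistic = 18.718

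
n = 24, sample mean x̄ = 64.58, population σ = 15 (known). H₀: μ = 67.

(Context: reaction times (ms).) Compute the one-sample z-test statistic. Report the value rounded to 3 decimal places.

SE = σ/√n = 15/√24 = 3.0619
z = (x̄−μ₀)/SE = (64.58−67)/3.0619 = -0.7904

test statistic = -0.790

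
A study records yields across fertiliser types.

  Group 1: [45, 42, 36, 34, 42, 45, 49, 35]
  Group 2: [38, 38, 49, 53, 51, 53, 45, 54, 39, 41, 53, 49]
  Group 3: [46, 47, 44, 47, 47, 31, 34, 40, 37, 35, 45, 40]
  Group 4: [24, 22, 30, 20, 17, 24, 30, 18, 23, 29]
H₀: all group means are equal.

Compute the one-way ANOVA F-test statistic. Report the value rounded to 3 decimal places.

test statistic = 32.970

Group means [41.00, 46.92, 41.08, 23.70], grand mean 38.595
SSB = Σnᵢ(x̄ᵢ−x̄)² = 3170.186; SSW = ΣΣ(x−x̄ᵢ)² = 1217.933
MSB = 3170.186/3 = 1056.7286; MSW = 1217.933/38 = 32.0509
F = MSB/MSW = 32.9703
df = (3, 38)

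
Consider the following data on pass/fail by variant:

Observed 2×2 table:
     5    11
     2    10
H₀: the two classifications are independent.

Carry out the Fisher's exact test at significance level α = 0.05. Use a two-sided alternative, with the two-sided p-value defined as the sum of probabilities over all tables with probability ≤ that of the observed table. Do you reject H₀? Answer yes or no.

reject H₀: no

Margins: r₁=16, r₂=12, c₁=7, c₂=21, n=28
p_obs = C(16,5)·C(12,2)/C(28,7); sum pmf over tables with pmf ≤ p_obs
p-value (two-sided) = 0.66184
At α=0.05: p ≥ α → fail to reject H₀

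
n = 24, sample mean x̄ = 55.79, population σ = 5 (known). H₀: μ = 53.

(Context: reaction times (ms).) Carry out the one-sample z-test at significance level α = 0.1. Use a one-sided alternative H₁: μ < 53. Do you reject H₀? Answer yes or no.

SE = σ/√n = 5/√24 = 1.0206
z = (x̄−μ₀)/SE = (55.79−53)/1.0206 = 2.7336
p-value (one-sided, H₁ less) = 0.99687
At α=0.1: p ≥ α → fail to reject H₀

reject H₀: no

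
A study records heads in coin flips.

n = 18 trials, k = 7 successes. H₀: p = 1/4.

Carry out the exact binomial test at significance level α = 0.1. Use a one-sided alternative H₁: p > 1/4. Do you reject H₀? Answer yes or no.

reject H₀: no

Exact binomial: n=18, k=7, p₀=1/4=0.2500
P(X≥7) from Σ C(n,i)·p₀^i·(1−p₀)^(n−i)
p-value (one-sided, H₁ greater) = 0.13898
At α=0.1: p ≥ α → fail to reject H₀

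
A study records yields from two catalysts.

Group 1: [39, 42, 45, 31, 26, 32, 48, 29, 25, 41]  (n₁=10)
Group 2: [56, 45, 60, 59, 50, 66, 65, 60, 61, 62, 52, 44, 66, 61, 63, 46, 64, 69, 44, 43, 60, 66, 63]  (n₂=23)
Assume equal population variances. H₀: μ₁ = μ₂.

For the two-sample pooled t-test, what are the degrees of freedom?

degrees of freedom = 31

df = n₁ + n₂ − 2 = 10 + 23 − 2 = 31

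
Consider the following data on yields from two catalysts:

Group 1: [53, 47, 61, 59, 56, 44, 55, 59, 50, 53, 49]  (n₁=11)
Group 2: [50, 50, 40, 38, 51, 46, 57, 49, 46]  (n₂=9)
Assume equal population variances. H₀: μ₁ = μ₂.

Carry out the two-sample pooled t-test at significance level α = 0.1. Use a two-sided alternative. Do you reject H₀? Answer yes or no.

reject H₀: yes

x̄₁=53.273, s₁=5.387, n₁=11
x̄₂=47.444, s₂=5.790, n₂=9
s_p² = [10·5.387² + 8·5.790²]/18 = 31.0224
SE = √(s_p²·(1/11+1/9)) = 2.5034
t = (53.273−47.444)/2.5034 = 2.3281
df = 18
p-value (two-sided) = 0.03176
At α=0.1: p < α → reject H₀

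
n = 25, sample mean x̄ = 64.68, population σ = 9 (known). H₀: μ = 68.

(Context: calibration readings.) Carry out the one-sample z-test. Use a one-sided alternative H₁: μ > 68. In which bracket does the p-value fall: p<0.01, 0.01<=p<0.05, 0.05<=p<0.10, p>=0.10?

p-value bracket: p>=0.10

SE = σ/√n = 9/√25 = 1.8000
z = (x̄−μ₀)/SE = (64.68−68)/1.8000 = -1.8444
p-value (one-sided, H₁ greater) = 0.96744
→ bracket: p>=0.10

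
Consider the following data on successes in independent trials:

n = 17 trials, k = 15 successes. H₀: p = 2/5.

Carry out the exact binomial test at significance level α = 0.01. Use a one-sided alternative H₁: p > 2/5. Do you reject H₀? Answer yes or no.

reject H₀: yes

Exact binomial: n=17, k=15, p₀=2/5=0.4000
P(X≥15) from Σ C(n,i)·p₀^i·(1−p₀)^(n−i)
p-value (one-sided, H₁ greater) = 0.00006
At α=0.01: p < α → reject H₀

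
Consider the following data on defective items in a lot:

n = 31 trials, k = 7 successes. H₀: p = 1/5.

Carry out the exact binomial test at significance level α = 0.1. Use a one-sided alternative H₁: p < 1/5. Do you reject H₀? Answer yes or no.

reject H₀: no

Exact binomial: n=31, k=7, p₀=1/5=0.2000
P(X≤7) from Σ C(n,i)·p₀^i·(1−p₀)^(n−i)
p-value (one-sided, H₁ less) = 0.73003
At α=0.1: p ≥ α → fail to reject H₀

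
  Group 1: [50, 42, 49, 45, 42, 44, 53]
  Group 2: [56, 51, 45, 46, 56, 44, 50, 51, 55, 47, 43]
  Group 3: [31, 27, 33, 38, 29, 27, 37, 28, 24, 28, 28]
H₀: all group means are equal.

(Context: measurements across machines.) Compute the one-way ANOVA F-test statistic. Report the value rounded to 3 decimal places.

test statistic = 56.861

Group means [46.43, 49.45, 30.00], grand mean 41.345
SSB = Σnᵢ(x̄ᵢ−x̄)² = 2320.110; SSW = ΣΣ(x−x̄ᵢ)² = 530.442
MSB = 2320.110/2 = 1160.0551; MSW = 530.442/26 = 20.4016
F = MSB/MSW = 56.8610
df = (2, 26)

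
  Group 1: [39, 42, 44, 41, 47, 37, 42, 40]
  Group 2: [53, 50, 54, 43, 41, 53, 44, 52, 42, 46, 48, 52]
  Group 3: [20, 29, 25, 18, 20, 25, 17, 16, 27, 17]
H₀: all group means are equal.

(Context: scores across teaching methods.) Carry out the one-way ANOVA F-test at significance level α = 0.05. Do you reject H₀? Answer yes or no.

Group means [41.50, 48.17, 21.40], grand mean 37.467
SSB = Σnᵢ(x̄ᵢ−x̄)² = 4085.400; SSW = ΣΣ(x−x̄ᵢ)² = 516.067
MSB = 4085.400/2 = 2042.7000; MSW = 516.067/27 = 19.1136
F = MSB/MSW = 106.8717
df = (2, 27)
p-value (upper-tail) = 0.00000
At α=0.05: p < α → reject H₀

reject H₀: yes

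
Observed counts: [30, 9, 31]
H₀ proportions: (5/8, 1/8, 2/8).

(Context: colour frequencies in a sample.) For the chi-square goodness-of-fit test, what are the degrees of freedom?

degrees of freedom = 2

df = k − 1 = 3 − 1 = 2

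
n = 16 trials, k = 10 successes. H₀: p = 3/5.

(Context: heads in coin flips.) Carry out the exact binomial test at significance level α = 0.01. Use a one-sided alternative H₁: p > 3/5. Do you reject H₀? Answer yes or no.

Exact binomial: n=16, k=10, p₀=3/5=0.6000
P(X≥10) from Σ C(n,i)·p₀^i·(1−p₀)^(n−i)
p-value (one-sided, H₁ greater) = 0.52717
At α=0.01: p ≥ α → fail to reject H₀

reject H₀: no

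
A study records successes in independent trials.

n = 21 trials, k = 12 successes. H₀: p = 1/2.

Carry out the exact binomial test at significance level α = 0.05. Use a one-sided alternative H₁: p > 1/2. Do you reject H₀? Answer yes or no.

Exact binomial: n=21, k=12, p₀=1/2=0.5000
P(X≥12) from Σ C(n,i)·p₀^i·(1−p₀)^(n−i)
p-value (one-sided, H₁ greater) = 0.33181
At α=0.05: p ≥ α → fail to reject H₀

reject H₀: no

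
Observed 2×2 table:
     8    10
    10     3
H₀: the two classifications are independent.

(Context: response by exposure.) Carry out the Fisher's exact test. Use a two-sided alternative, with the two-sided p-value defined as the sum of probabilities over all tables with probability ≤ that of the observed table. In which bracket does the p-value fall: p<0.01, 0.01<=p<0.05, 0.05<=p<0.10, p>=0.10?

p-value bracket: p>=0.10

Margins: r₁=18, r₂=13, c₁=18, c₂=13, n=31
p_obs = C(18,8)·C(13,10)/C(31,18); sum pmf over tables with pmf ≤ p_obs
p-value (two-sided) = 0.13919
→ bracket: p>=0.10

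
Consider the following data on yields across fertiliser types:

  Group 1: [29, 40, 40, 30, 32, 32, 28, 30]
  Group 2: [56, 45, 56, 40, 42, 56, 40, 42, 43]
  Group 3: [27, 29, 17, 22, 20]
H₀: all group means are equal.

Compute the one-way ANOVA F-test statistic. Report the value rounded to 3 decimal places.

Group means [32.62, 46.67, 23.00], grand mean 36.182
SSB = Σnᵢ(x̄ᵢ−x̄)² = 1959.398; SSW = ΣΣ(x−x̄ᵢ)² = 665.875
MSB = 1959.398/2 = 979.6989; MSW = 665.875/19 = 35.0461
F = MSB/MSW = 27.9546
df = (2, 19)

test statistic = 27.955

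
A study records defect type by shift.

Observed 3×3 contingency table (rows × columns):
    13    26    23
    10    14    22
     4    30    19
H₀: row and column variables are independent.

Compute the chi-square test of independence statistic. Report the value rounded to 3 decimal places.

test statistic = 9.018

Row totals [62, 46, 53], col totals [27, 70, 64], n=161
χ² = (13−10.40)²/10.40 + (26−26.96)²/26.96 + (23−24.65)²/24.65 + (10−7.71)²/7.71 + (14−20.00)²/20.00 + (22−18.29)²/18.29 + (4−8.89)²/8.89 + (30−23.04)²/23.04 + (19−21.07)²/21.07 = 9.0184
df = 4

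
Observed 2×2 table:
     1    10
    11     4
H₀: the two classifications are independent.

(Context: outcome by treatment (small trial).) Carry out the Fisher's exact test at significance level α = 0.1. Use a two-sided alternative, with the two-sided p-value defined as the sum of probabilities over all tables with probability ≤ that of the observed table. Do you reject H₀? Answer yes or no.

reject H₀: yes

Margins: r₁=11, r₂=15, c₁=12, c₂=14, n=26
p_obs = C(11,1)·C(15,11)/C(26,12); sum pmf over tables with pmf ≤ p_obs
p-value (two-sided) = 0.00172
At α=0.1: p < α → reject H₀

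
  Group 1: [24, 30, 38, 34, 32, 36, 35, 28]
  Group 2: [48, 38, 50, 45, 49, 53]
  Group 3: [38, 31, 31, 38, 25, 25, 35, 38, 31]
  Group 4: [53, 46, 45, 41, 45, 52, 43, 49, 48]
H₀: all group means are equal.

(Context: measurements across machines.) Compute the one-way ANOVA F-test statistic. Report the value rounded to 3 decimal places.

Group means [32.12, 47.17, 32.44, 46.89], grand mean 39.188
SSB = Σnᵢ(x̄ᵢ−x̄)² = 1724.056; SSW = ΣΣ(x−x̄ᵢ)² = 626.819
MSB = 1724.056/3 = 574.6852; MSW = 626.819/28 = 22.3864
F = MSB/MSW = 25.6712
df = (3, 28)

test statistic = 25.671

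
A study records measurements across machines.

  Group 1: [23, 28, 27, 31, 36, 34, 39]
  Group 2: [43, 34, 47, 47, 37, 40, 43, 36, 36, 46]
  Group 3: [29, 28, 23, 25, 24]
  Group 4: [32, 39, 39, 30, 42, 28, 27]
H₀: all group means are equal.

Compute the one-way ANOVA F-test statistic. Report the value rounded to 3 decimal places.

test statistic = 11.069

Group means [31.14, 40.90, 25.80, 33.86], grand mean 34.241
SSB = Σnᵢ(x̄ᵢ−x̄)² = 867.896; SSW = ΣΣ(x−x̄ᵢ)² = 653.414
MSB = 867.896/3 = 289.2987; MSW = 653.414/25 = 26.1366
F = MSB/MSW = 11.0687
df = (3, 25)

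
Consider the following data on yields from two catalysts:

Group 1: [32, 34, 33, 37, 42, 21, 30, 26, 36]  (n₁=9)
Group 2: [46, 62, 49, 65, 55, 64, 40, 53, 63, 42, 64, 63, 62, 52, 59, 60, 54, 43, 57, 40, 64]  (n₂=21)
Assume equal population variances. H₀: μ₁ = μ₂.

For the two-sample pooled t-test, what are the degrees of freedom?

df = n₁ + n₂ − 2 = 9 + 21 − 2 = 28

degrees of freedom = 28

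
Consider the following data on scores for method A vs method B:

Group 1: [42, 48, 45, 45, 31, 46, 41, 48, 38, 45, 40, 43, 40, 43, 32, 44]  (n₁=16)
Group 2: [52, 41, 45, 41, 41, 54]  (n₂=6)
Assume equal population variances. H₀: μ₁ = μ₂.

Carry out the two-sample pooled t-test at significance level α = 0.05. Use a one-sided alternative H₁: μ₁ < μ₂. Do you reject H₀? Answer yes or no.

x̄₁=41.938, s₁=4.946, n₁=16
x̄₂=45.667, s₂=5.922, n₂=6
s_p² = [15·4.946² + 5·5.922²]/20 = 27.1135
SE = √(s_p²·(1/16+1/6)) = 2.4927
t = (41.938−45.667)/2.4927 = -1.4960
df = 20
p-value (one-sided, H₁ less) = 0.07513
At α=0.05: p ≥ α → fail to reject H₀

reject H₀: no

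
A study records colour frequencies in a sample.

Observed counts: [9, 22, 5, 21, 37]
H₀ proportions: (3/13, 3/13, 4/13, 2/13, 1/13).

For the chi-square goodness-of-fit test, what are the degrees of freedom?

df = k − 1 = 5 − 1 = 4

degrees of freedom = 4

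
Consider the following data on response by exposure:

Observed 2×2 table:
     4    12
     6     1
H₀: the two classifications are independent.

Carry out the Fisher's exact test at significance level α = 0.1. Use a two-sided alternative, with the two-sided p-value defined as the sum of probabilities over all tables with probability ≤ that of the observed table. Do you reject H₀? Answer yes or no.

reject H₀: yes

Margins: r₁=16, r₂=7, c₁=10, c₂=13, n=23
p_obs = C(16,4)·C(7,6)/C(23,10); sum pmf over tables with pmf ≤ p_obs
p-value (two-sided) = 0.01862
At α=0.1: p < α → reject H₀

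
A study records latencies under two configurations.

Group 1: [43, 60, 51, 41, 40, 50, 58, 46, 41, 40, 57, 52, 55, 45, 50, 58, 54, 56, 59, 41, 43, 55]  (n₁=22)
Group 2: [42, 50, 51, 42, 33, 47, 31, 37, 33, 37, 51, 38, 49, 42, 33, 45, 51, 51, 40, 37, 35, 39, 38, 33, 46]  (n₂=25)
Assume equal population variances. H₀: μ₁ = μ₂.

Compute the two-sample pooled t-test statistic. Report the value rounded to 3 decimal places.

x̄₁=49.773, s₁=7.057, n₁=22
x̄₂=41.240, s₂=6.729, n₂=25
s_p² = [21·7.057² + 24·6.729²]/45 = 47.3872
SE = √(s_p²·(1/22+1/25)) = 2.0123
t = (49.773−41.240)/2.0123 = 4.2402
df = 45

test statistic = 4.240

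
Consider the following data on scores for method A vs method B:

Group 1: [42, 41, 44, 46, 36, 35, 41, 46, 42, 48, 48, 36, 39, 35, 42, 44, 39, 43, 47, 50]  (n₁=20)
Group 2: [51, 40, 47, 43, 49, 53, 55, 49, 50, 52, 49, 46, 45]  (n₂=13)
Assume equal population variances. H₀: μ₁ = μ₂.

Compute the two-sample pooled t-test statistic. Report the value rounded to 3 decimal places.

x̄₁=42.200, s₁=4.538, n₁=20
x̄₂=48.385, s₂=4.154, n₂=13
s_p² = [19·4.538² + 12·4.154²]/31 = 19.2993
SE = √(s_p²·(1/20+1/13)) = 1.5651
t = (42.200−48.385)/1.5651 = -3.9516
df = 31

test statistic = -3.952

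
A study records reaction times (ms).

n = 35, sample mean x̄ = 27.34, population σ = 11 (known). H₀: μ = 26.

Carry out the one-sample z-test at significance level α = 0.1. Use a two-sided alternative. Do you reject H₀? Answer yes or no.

reject H₀: no

SE = σ/√n = 11/√35 = 1.8593
z = (x̄−μ₀)/SE = (27.34−26)/1.8593 = 0.7207
p-value (two-sided) = 0.47110
At α=0.1: p ≥ α → fail to reject H₀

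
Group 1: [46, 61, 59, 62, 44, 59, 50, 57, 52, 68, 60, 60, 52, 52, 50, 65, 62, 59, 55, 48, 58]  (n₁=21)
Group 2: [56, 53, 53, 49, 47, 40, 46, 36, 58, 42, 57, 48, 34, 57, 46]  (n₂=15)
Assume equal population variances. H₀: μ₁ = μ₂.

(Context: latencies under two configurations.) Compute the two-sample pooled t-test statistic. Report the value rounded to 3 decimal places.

x̄₁=56.143, s₁=6.382, n₁=21
x̄₂=48.133, s₂=7.680, n₂=15
s_p² = [20·6.382² + 14·7.680²]/34 = 48.2443
SE = √(s_p²·(1/21+1/15)) = 2.3481
t = (56.143−48.133)/2.3481 = 3.4110
df = 34

test statistic = 3.411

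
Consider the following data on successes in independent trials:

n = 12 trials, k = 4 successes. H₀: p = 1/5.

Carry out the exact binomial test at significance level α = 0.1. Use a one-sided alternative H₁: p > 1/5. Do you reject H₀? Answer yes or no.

Exact binomial: n=12, k=4, p₀=1/5=0.2000
P(X≥4) from Σ C(n,i)·p₀^i·(1−p₀)^(n−i)
p-value (one-sided, H₁ greater) = 0.20543
At α=0.1: p ≥ α → fail to reject H₀

reject H₀: no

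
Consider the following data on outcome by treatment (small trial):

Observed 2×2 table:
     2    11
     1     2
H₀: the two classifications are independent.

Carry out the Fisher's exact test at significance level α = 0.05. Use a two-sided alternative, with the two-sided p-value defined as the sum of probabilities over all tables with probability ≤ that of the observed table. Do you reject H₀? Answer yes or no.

Margins: r₁=13, r₂=3, c₁=3, c₂=13, n=16
p_obs = C(13,2)·C(3,1)/C(16,3); sum pmf over tables with pmf ≤ p_obs
p-value (two-sided) = 0.48929
At α=0.05: p ≥ α → fail to reject H₀

reject H₀: no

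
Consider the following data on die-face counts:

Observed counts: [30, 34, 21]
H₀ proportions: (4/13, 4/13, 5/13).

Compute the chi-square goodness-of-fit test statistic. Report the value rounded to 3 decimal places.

test statistic = 7.101

n = 85; E_i = n·p_i = [26.15, 26.15, 32.69]
χ² = (30−26.15)²/26.15 + (34−26.15)²/26.15 + (21−32.69)²/32.69 = 7.1012
df = 2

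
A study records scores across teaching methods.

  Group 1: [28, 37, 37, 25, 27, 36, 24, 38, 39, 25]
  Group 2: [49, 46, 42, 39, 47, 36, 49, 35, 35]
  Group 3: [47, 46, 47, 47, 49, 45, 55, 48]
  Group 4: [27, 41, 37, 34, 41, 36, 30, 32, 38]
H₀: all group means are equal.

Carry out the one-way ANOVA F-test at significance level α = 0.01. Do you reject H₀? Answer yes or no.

reject H₀: yes

Group means [31.60, 42.00, 48.00, 35.11], grand mean 38.722
SSB = Σnᵢ(x̄ᵢ−x̄)² = 1409.933; SSW = ΣΣ(x−x̄ᵢ)² = 885.289
MSB = 1409.933/3 = 469.9778; MSW = 885.289/32 = 27.6653
F = MSB/MSW = 16.9880
df = (3, 32)
p-value (upper-tail) = 0.00000
At α=0.01: p < α → reject H₀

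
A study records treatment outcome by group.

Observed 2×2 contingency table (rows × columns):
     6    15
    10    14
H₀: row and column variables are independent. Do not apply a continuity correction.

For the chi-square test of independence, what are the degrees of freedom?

df = (r−1)(c−1) = (2−1)·(2−1) = 1

degrees of freedom = 1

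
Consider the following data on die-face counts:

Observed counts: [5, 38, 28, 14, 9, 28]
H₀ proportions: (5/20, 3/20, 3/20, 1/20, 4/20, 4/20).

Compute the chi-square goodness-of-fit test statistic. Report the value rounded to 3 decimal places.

test statistic = 68.150

n = 122; E_i = n·p_i = [30.50, 18.30, 18.30, 6.10, 24.40, 24.40]
χ² = (5−30.50)²/30.50 + (38−18.30)²/18.30 + (28−18.30)²/18.30 + (14−6.10)²/6.10 + (9−24.40)²/24.40 + (28−24.40)²/24.40 = 68.1503
df = 5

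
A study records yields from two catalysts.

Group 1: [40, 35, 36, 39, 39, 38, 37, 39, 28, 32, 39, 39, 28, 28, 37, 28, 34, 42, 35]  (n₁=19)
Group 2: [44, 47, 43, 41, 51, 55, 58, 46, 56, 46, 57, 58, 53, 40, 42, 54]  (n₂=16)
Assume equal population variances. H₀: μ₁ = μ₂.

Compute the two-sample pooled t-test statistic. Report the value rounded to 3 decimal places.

test statistic = -7.487

x̄₁=35.421, s₁=4.562, n₁=19
x̄₂=49.438, s₂=6.480, n₂=16
s_p² = [18·4.562² + 15·6.480²]/33 = 30.4415
SE = √(s_p²·(1/19+1/16)) = 1.8721
t = (35.421−49.438)/1.8721 = -7.4870
df = 33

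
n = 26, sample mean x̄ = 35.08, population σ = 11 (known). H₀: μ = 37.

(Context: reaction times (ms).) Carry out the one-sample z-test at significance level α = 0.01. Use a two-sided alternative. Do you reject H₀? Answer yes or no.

SE = σ/√n = 11/√26 = 2.1573
z = (x̄−μ₀)/SE = (35.08−37)/2.1573 = -0.8900
p-value (two-sided) = 0.37346
At α=0.01: p ≥ α → fail to reject H₀

reject H₀: no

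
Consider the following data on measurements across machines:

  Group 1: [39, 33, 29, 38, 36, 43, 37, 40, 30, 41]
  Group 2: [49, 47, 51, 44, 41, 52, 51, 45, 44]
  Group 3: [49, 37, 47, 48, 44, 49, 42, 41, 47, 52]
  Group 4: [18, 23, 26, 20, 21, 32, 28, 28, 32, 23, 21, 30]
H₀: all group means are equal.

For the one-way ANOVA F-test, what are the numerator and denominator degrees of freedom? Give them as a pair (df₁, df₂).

k = 4 groups, N = 41 total
df = (k−1, N−k) = (4−1, 41−4) = (3, 37)

degrees of freedom = [3, 37]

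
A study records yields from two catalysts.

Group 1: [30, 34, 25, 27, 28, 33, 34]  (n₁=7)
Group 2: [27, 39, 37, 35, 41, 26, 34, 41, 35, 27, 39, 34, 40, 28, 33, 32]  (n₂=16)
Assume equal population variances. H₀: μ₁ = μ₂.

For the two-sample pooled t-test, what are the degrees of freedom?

df = n₁ + n₂ − 2 = 7 + 16 − 2 = 21

degrees of freedom = 21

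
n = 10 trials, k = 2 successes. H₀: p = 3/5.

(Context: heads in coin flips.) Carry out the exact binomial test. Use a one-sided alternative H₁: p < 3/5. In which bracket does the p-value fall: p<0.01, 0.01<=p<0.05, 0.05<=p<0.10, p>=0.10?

p-value bracket: 0.01<=p<0.05

Exact binomial: n=10, k=2, p₀=3/5=0.6000
P(X≤2) from Σ C(n,i)·p₀^i·(1−p₀)^(n−i)
p-value (one-sided, H₁ less) = 0.01229
→ bracket: 0.01<=p<0.05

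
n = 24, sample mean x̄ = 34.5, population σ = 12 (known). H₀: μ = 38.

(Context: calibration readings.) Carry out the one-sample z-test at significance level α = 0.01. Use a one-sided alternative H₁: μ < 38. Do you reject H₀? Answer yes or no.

SE = σ/√n = 12/√24 = 2.4495
z = (x̄−μ₀)/SE = (34.5−38)/2.4495 = -1.4289
p-value (one-sided, H₁ less) = 0.07652
At α=0.01: p ≥ α → fail to reject H₀

reject H₀: no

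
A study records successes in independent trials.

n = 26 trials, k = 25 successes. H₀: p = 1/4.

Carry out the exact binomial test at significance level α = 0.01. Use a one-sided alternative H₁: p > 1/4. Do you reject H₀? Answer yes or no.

Exact binomial: n=26, k=25, p₀=1/4=0.2500
P(X≥25) from Σ C(n,i)·p₀^i·(1−p₀)^(n−i)
p-value (one-sided, H₁ greater) = 0.00000
At α=0.01: p < α → reject H₀

reject H₀: yes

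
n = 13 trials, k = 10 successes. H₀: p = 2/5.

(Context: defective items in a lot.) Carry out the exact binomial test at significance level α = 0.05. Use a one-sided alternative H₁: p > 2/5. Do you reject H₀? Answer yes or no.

Exact binomial: n=13, k=10, p₀=2/5=0.4000
P(X≥10) from Σ C(n,i)·p₀^i·(1−p₀)^(n−i)
p-value (one-sided, H₁ greater) = 0.00779
At α=0.05: p < α → reject H₀

reject H₀: yes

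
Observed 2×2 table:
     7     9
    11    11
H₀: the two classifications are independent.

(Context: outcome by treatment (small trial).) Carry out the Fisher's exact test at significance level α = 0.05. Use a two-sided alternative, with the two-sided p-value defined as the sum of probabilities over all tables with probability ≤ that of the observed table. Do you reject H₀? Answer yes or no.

Margins: r₁=16, r₂=22, c₁=18, c₂=20, n=38
p_obs = C(16,7)·C(22,11)/C(38,18); sum pmf over tables with pmf ≤ p_obs
p-value (two-sided) = 0.75215
At α=0.05: p ≥ α → fail to reject H₀

reject H₀: no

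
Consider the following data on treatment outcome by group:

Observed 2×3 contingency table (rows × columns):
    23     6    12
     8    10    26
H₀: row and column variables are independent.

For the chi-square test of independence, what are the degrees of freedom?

df = (r−1)(c−1) = (2−1)·(3−1) = 2

degrees of freedom = 2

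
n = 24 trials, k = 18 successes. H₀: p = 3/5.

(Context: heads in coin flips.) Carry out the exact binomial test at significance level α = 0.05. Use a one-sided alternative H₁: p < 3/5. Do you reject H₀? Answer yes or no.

Exact binomial: n=24, k=18, p₀=3/5=0.6000
P(X≤18) from Σ C(n,i)·p₀^i·(1−p₀)^(n−i)
p-value (one-sided, H₁ less) = 0.96003
At α=0.05: p ≥ α → fail to reject H₀

reject H₀: no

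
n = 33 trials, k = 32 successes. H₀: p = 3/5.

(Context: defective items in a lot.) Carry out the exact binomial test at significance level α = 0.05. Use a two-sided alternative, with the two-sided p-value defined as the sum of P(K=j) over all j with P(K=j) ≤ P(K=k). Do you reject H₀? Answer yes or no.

Exact binomial: n=33, k=32, p₀=3/5=0.6000
P(X=j) = C(n,j)·p₀^j·(1−p₀)^(n−j); p = Σ P(X=j) over j with P(X=j) ≤ P(X=32)
p-value (two-sided) = 0.00000
At α=0.05: p < α → reject H₀

reject H₀: yes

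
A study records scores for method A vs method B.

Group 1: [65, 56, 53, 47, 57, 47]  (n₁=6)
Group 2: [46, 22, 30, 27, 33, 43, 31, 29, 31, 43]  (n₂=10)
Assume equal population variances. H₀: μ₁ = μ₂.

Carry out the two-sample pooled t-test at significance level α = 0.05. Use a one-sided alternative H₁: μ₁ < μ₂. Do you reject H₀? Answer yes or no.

x̄₁=54.167, s₁=6.824, n₁=6
x̄₂=33.500, s₂=7.863, n₂=10
s_p² = [5·6.824² + 9·7.863²]/14 = 56.3810
SE = √(s_p²·(1/6+1/10)) = 3.8775
t = (54.167−33.500)/3.8775 = 5.3299
df = 14
p-value (one-sided, H₁ less) = 0.99995
At α=0.05: p ≥ α → fail to reject H₀

reject H₀: no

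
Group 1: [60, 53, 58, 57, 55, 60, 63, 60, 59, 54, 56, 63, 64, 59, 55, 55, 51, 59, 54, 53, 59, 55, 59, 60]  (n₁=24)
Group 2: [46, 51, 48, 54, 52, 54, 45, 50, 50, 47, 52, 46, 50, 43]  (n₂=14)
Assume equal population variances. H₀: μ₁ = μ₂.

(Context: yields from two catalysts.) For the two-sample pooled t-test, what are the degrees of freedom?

df = n₁ + n₂ − 2 = 24 + 14 − 2 = 36

degrees of freedom = 36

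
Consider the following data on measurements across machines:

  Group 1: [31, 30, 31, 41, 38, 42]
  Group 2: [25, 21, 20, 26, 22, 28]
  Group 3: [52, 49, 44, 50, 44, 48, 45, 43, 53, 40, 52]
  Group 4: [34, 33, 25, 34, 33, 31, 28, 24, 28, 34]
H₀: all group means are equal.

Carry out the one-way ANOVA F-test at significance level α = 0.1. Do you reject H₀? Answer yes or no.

reject H₀: yes

Group means [35.50, 23.67, 47.27, 30.40], grand mean 35.727
SSB = Σnᵢ(x̄ᵢ−x̄)² = 2623.130; SSW = ΣΣ(x−x̄ᵢ)² = 519.415
MSB = 2623.130/3 = 874.3768; MSW = 519.415/29 = 17.9109
F = MSB/MSW = 48.8182
df = (3, 29)
p-value (upper-tail) = 0.00000
At α=0.1: p < α → reject H₀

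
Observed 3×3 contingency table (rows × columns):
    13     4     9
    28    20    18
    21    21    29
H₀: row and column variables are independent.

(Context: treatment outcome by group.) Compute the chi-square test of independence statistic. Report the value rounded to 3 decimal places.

test statistic = 6.163

Row totals [26, 66, 71], col totals [62, 45, 56], n=163
χ² = (13−9.89)²/9.89 + (4−7.18)²/7.18 + (9−8.93)²/8.93 + (28−25.10)²/25.10 + (20−18.22)²/18.22 + (18−22.67)²/22.67 + (21−27.01)²/27.01 + (21−19.60)²/19.60 + (29−24.39)²/24.39 = 6.1631
df = 4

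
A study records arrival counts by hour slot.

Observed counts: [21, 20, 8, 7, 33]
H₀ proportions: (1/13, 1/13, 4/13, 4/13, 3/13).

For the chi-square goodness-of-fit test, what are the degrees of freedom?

df = k − 1 = 5 − 1 = 4

degrees of freedom = 4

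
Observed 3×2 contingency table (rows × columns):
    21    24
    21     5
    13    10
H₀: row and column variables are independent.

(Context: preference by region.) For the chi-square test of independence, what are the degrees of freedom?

degrees of freedom = 2

df = (r−1)(c−1) = (3−1)·(2−1) = 2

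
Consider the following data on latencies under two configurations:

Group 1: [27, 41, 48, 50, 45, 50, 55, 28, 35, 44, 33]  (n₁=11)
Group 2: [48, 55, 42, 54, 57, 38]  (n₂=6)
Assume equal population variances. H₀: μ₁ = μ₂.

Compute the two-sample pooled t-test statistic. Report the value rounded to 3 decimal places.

test statistic = -1.669

x̄₁=41.455, s₁=9.459, n₁=11
x̄₂=49.000, s₂=7.694, n₂=6
s_p² = [10·9.459² + 5·7.694²]/15 = 79.3818
SE = √(s_p²·(1/11+1/6)) = 4.5218
t = (41.455−49.000)/4.5218 = -1.6687
df = 15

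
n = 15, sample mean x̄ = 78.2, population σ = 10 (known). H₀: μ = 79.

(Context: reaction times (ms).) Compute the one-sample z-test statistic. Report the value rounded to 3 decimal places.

test statistic = -0.310

SE = σ/√n = 10/√15 = 2.5820
z = (x̄−μ₀)/SE = (78.2−79)/2.5820 = -0.3098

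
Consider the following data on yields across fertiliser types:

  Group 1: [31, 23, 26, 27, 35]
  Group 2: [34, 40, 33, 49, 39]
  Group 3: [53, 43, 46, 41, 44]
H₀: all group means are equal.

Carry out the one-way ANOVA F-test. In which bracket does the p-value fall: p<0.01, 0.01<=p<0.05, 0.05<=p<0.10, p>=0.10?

p-value bracket: p<0.01

Group means [28.40, 39.00, 45.40], grand mean 37.600
SSB = Σnᵢ(x̄ᵢ−x̄)² = 737.200; SSW = ΣΣ(x−x̄ᵢ)² = 334.400
MSB = 737.200/2 = 368.6000; MSW = 334.400/12 = 27.8667
F = MSB/MSW = 13.2273
df = (2, 12)
p-value (upper-tail) = 0.00092
→ bracket: p<0.01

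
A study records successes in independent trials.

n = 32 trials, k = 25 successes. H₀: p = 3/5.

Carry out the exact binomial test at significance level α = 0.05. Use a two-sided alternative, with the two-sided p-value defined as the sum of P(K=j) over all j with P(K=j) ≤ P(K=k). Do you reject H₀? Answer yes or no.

reject H₀: yes

Exact binomial: n=32, k=25, p₀=3/5=0.6000
P(X=j) = C(n,j)·p₀^j·(1−p₀)^(n−j); p = Σ P(X=j) over j with P(X=j) ≤ P(X=25)
p-value (two-sided) = 0.04570
At α=0.05: p < α → reject H₀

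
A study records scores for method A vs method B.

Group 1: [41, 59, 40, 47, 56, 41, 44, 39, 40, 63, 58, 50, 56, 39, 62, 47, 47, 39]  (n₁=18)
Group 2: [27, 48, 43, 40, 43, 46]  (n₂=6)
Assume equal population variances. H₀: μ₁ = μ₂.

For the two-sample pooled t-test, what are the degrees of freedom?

degrees of freedom = 22

df = n₁ + n₂ − 2 = 18 + 6 − 2 = 22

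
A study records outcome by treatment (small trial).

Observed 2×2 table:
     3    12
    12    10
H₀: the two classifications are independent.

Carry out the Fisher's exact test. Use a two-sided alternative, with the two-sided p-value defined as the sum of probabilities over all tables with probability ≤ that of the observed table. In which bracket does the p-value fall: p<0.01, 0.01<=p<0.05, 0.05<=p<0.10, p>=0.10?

Margins: r₁=15, r₂=22, c₁=15, c₂=22, n=37
p_obs = C(15,3)·C(22,12)/C(37,15); sum pmf over tables with pmf ≤ p_obs
p-value (two-sided) = 0.04712
→ bracket: 0.01<=p<0.05

p-value bracket: 0.01<=p<0.05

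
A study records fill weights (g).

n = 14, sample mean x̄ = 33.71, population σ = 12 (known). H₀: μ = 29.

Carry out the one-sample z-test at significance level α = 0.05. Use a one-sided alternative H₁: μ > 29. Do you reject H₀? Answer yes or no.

reject H₀: no

SE = σ/√n = 12/√14 = 3.2071
z = (x̄−μ₀)/SE = (33.71−29)/3.2071 = 1.4686
p-value (one-sided, H₁ greater) = 0.07097
At α=0.05: p ≥ α → fail to reject H₀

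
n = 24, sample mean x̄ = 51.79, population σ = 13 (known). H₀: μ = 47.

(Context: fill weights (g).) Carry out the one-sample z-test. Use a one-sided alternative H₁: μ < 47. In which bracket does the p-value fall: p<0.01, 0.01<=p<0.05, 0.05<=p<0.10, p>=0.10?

p-value bracket: p>=0.10

SE = σ/√n = 13/√24 = 2.6536
z = (x̄−μ₀)/SE = (51.79−47)/2.6536 = 1.8051
p-value (one-sided, H₁ less) = 0.96447
→ bracket: p>=0.10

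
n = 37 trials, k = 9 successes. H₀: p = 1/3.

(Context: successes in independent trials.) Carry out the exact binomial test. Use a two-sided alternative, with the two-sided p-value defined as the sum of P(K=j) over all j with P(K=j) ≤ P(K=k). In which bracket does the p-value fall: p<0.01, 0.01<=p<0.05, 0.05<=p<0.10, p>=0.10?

Exact binomial: n=37, k=9, p₀=1/3=0.3333
P(X=j) = C(n,j)·p₀^j·(1−p₀)^(n−j); p = Σ P(X=j) over j with P(X=j) ≤ P(X=9)
p-value (two-sided) = 0.29697
→ bracket: p>=0.10

p-value bracket: p>=0.10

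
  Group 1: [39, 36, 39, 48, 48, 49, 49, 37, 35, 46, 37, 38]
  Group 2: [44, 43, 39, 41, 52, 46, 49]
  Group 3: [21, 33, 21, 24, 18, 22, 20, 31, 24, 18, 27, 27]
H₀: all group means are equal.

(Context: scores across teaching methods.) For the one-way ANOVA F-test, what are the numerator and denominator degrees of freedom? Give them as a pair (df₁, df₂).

k = 3 groups, N = 31 total
df = (k−1, N−k) = (3−1, 31−3) = (2, 28)

degrees of freedom = [2, 28]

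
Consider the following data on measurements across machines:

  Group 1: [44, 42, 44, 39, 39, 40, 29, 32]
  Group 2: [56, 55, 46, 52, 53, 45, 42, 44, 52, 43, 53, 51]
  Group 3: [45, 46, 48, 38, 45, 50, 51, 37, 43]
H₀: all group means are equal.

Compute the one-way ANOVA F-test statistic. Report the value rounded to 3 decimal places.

Group means [38.62, 49.33, 44.78], grand mean 44.966
SSB = Σnᵢ(x̄ᵢ−x̄)² = 550.868; SSW = ΣΣ(x−x̄ᵢ)² = 668.097
MSB = 550.868/2 = 275.4341; MSW = 668.097/26 = 25.6960
F = MSB/MSW = 10.7189
df = (2, 26)

test statistic = 10.719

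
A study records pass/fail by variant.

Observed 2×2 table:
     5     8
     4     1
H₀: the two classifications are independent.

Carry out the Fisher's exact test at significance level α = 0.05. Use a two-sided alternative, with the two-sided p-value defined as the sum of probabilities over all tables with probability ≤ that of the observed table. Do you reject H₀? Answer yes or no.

reject H₀: no

Margins: r₁=13, r₂=5, c₁=9, c₂=9, n=18
p_obs = C(13,5)·C(5,4)/C(18,9); sum pmf over tables with pmf ≤ p_obs
p-value (two-sided) = 0.29412
At α=0.05: p ≥ α → fail to reject H₀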